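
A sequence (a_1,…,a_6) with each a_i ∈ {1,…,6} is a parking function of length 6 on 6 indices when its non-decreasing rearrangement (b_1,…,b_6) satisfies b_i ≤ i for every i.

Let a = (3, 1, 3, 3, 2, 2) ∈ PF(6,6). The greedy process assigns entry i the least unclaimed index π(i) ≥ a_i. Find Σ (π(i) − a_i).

7

Σπ = 6·7/2 = 21 (π permutes [6]); Σa = 3+1+3+3+2+2 = 14; disp = 21−14 = 7.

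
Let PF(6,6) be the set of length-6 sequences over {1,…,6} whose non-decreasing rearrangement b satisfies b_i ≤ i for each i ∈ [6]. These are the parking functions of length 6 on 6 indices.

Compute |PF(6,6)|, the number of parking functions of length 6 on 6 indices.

16807

|PF| = (6−6+1)·(6+1)^(6−1) = 1·16807 = 16807 (Pollak)
E.g. (1,1,5,4,5,2) → sorted (1,1,2,4,5,5): b_i ≤ i ∀i, a PF.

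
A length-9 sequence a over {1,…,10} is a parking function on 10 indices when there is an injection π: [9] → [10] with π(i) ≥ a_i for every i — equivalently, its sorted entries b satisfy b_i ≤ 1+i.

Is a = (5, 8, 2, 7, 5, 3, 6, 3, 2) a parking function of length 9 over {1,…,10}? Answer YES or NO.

Sorted: b = (2, 2, 3, 3, 5, 5, 6, 7, 8).
  b_1=2 ≤ 2
  b_2=2 ≤ 3
  b_3=3 ≤ 4
  b_4=3 ≤ 5
  b_5=5 ≤ 6
  b_6=5 ≤ 7
  b_7=6 ≤ 8
  b_8=7 ≤ 9
  b_9=8 ≤ 10
All bounds hold ⇒ YES

YES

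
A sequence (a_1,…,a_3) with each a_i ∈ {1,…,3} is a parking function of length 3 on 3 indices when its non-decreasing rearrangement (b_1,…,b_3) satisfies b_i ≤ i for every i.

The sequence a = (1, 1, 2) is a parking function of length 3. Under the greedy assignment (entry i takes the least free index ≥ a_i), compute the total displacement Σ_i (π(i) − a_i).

2

Σπ(i) = 1+…+3 = 6; Σa = 1+1+2 = 4; disp = 6−4 = 2.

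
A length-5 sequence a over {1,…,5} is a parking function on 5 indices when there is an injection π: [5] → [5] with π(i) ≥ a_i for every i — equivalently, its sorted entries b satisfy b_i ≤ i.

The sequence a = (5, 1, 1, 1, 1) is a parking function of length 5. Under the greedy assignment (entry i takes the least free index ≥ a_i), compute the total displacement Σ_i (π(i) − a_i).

Σπ = 5·6/2 = 15 (π permutes [5]); Σa = 5+1+1+1+1 = 9; disp = 15−9 = 6.

6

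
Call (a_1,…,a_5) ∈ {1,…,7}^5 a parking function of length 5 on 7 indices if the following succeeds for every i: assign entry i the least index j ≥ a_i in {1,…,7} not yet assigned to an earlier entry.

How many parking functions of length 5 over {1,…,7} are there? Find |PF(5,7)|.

12288

Count = (7+1−5)·(7+1)^{5−1} = 3×4096 = 12288 [KW]
Check (5,2,5,5,1) → sorted (1,2,5,5,5): b_i ≤ 2+i ∀i, a PF.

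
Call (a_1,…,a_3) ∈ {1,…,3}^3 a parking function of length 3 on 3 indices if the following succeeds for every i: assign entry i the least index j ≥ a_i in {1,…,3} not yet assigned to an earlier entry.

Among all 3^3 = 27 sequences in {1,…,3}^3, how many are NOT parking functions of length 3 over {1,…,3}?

#PF = 1·4^2 = 1×16 = 16 [KW]
E.g. (3,3,3) → sorted (3,3,3): b_1=3>1, not a PF.
3^3 − 16 = 27 − 16 = 11

11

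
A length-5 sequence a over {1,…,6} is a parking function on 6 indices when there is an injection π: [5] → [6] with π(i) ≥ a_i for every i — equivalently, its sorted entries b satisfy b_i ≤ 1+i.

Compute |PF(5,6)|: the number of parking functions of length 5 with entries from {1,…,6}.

4802

|PF| = 2·7^4 = 2 · 2401 = 4802 (Konheim–Weiss)
Check (1,4,3,3,5) → sorted (1,3,3,4,5): b_i ≤ 1+i ∀i, a PF.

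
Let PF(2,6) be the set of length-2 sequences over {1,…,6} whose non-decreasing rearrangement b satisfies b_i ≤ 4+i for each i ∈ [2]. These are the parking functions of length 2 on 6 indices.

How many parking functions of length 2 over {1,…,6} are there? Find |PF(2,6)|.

35

#PF = (6+1−2)·(6+1)^{2−1} = 5×7 = 35 [KW]
E.g. (4,2) → sorted (2,4): b_i ≤ 4+i ∀i, a PF.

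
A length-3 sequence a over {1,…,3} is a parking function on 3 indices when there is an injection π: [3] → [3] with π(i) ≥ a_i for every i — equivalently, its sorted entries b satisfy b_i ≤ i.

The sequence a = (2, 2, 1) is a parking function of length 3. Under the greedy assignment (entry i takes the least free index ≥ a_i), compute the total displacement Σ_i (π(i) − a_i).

1

Σπ = 6 ({1..3} each once); Σa = 2+2+1 = 5; disp = 6−5 = 1.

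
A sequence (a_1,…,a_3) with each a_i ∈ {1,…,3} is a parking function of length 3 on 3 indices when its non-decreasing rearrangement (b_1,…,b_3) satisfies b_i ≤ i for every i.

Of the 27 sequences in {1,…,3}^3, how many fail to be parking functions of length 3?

11

|PF(3,3)| = 1·4^2 = 1×16 = 16 [KW]
One tuple (3,3,3) → sorted (3,3,3): b_1=3>1, not a PF.
So 27 − 16 = 11 fail.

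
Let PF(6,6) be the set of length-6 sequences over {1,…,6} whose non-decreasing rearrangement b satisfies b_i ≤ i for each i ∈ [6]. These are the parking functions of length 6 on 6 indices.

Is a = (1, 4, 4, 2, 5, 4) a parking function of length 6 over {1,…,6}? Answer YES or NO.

NO

Rearranged: b = (1, 2, 4, 4, 4, 5).
  b_1=1 ≤ 1
  b_2=2 ≤ 2
  b_3=4 > 3
  fails at i=3 ⇒ NO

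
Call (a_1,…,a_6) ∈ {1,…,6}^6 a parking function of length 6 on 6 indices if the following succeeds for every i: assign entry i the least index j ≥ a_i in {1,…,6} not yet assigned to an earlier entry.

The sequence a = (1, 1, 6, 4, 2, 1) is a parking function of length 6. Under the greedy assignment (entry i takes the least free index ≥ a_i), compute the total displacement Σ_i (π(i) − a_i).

Σπ = 21 ({1..6} each once); Σa = 1+1+6+4+2+1 = 15; disp = 21−15 = 6.

6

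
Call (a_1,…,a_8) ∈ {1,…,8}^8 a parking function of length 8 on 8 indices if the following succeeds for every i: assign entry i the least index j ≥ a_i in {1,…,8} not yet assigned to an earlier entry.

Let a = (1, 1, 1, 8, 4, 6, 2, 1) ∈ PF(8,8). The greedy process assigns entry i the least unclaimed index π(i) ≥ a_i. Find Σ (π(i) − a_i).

12

Σπ = 8·9/2 = 36 (π permutes [8]); Σa = 1+1+1+8+4+6+2+1 = 24; disp = 36−24 = 12.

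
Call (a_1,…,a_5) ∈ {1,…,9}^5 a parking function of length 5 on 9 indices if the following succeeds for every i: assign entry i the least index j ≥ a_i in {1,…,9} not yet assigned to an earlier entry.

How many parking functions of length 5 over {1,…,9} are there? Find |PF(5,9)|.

#PF = (9−5+1)·(9+1)^(5−1) = 5 · 10000 = 50000 [KW]
Check (7,2,6,1,3) → sorted (1,2,3,6,7): b_i ≤ 4+i ∀i, a PF.

50000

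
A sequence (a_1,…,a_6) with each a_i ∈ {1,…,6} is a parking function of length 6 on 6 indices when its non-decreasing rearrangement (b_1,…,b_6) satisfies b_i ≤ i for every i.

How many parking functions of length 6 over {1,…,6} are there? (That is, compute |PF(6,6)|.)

Count = (6+1−6)·(6+1)^{6−1} = 1×16807 = 16807 [KW]
Check (5,2,1,1,5,1) → sorted (1,1,1,2,5,5): b_i ≤ i ∀i, a PF.

16807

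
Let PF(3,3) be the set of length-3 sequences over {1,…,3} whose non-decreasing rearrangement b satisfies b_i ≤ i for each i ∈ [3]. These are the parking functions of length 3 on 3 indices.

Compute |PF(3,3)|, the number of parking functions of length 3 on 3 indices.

|PF(3,3)| = (4−3)·4^(3−1) = 1×16 = 16 [KW]
One tuple (1,2,3) → sorted (1,2,3): b_i ≤ i ∀i, a PF.

16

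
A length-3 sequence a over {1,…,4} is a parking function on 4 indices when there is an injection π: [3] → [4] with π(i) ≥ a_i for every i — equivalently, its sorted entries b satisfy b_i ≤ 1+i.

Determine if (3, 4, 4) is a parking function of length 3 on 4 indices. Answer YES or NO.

NO

Order a: b = (3, 4, 4).
  b_1=3 > 2
  fails at i=1 ⇒ NO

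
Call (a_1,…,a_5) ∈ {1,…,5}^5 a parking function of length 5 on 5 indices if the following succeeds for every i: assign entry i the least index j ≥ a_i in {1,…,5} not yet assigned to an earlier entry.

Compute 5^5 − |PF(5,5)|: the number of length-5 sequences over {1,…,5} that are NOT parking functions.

Count = (5−5+1)·(5+1)^(5−1) = 1 · 1296 = 1296 [KW]
Example (5,5,4,4,4) → sorted (4,4,4,5,5): b_1=4>1, not a PF.
Total 3125; non-PF = 3125−1296 = 1829

1829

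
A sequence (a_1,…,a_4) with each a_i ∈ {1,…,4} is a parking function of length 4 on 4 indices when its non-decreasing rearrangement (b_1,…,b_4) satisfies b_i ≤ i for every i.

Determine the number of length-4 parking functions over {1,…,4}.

#PF = (4−4+1)·(4+1)^(4−1) = 1·125 = 125 (Pollak)
E.g. (1,4,2,3) → sorted (1,2,3,4): b_i ≤ i ∀i, a PF.

125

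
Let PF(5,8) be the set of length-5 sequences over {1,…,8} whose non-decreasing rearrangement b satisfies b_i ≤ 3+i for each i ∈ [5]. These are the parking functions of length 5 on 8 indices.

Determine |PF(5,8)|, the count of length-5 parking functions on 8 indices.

#PF = (9−5)·9^(5−1) = 4 · 6561 = 26244
E.g. (1,6,6,4,8) → sorted (1,4,6,6,8): b_i ≤ 3+i ∀i, a PF.

26244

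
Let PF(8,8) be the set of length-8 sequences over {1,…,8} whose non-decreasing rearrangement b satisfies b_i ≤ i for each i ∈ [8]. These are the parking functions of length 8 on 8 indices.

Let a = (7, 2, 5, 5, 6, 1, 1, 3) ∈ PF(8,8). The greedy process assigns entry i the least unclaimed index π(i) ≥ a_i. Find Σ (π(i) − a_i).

6

Σπ = 8·9/2 = 36 (π permutes [8]); Σa = 7+2+5+5+6+1+1+3 = 30; disp = 36−30 = 6.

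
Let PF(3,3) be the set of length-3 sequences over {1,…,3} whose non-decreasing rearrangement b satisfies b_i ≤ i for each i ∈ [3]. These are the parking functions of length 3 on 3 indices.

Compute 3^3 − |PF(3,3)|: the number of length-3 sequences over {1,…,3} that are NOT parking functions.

#PF = (4−3)·4^(3−1) = 1·16 = 16
Example (2,2,3) → sorted (2,2,3): b_1=2>1, not a PF.
Total 27; non-PF = 27−16 = 11

11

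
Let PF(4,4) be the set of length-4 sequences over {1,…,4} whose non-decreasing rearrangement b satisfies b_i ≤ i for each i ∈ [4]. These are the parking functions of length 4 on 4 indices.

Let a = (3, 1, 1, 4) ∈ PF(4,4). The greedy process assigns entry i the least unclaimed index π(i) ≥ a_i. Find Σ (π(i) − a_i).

1

Σπ = 4·5/2 = 10 (π permutes [4]); Σa = 3+1+1+4 = 9; disp = 10−9 = 1.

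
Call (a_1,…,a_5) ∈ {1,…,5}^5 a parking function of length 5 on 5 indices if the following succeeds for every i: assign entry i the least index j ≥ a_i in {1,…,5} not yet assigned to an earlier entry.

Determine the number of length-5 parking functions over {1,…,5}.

1296

Count = (5+1−5)·(5+1)^{5−1} = 1 · 1296 = 1296 (Pollak)
E.g. (1,5,3,2,2) → sorted (1,2,2,3,5): b_i ≤ i ∀i, a PF.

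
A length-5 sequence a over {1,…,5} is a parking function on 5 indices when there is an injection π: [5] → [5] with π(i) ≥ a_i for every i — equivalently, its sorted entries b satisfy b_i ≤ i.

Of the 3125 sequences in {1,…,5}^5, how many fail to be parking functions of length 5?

|PF(5,5)| = 1·6^4 = 1 · 1296 = 1296
One tuple (4,4,4,3,4) → sorted (3,4,4,4,4): b_1=3>1, not a PF.
So 3125 − 1296 = 1829 fail.

1829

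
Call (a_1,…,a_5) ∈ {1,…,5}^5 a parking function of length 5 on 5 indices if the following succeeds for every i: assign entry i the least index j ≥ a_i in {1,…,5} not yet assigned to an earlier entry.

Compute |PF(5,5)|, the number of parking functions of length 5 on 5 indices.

1296

|PF(5,5)| = (5−5+1)·(5+1)^(5−1) = 1·1296 = 1296 (Konheim–Weiss)
Example (5,2,1,1,2) → sorted (1,1,2,2,5): b_i ≤ i ∀i, a PF.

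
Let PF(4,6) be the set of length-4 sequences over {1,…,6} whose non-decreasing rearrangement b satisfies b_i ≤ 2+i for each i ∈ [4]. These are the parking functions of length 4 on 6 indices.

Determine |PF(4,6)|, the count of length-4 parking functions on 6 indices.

1029

|PF(4,6)| = 3·7^3 = 3 · 343 = 1029 (Konheim–Weiss)
One tuple (6,1,2,3) → sorted (1,2,3,6): b_i ≤ 2+i ∀i, a PF.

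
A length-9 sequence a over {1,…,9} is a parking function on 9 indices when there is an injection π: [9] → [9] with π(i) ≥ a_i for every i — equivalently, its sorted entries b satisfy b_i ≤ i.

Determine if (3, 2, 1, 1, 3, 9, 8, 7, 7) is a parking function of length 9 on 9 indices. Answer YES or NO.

Order a: b = (1, 1, 2, 3, 3, 7, 7, 8, 9).
  b_1=1 ≤ 1
  b_2=1 ≤ 2
  b_3=2 ≤ 3
  b_4=3 ≤ 4
  b_5=3 ≤ 5
  b_6=7 > 6
  fails at i=6 ⇒ NO

NO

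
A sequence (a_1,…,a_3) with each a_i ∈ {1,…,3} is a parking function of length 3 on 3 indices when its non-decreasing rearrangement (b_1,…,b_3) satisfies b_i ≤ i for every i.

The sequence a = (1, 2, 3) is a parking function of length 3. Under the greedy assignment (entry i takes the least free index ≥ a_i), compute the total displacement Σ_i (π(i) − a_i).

0

Σπ = 6 ({1..3} each once); Σa = 1+2+3 = 6; disp = 6−6 = 0.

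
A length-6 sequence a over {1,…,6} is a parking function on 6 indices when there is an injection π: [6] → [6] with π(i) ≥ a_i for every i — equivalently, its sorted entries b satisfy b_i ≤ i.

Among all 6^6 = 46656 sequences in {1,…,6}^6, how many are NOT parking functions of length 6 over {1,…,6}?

#PF = (6+1−6)·(6+1)^{6−1} = 1 · 16807 = 16807 (Pollak)
One tuple (4,6,2,6,6,5) → sorted (2,4,5,6,6,6): b_1=2>1, not a PF.
So 46656 − 16807 = 29849 fail.

29849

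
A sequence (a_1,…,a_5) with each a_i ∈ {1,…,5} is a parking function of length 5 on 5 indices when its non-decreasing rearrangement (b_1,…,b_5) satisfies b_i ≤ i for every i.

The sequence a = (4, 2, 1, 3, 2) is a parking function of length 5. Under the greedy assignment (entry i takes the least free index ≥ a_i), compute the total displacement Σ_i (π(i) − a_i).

3

Σπ = 15 ({1..5} each once); Σa = 4+2+1+3+2 = 12; disp = 15−12 = 3.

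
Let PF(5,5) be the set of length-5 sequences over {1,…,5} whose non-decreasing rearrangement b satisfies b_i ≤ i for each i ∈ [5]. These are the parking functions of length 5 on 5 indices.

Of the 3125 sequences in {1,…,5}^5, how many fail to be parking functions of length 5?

|PF| = (5−5+1)·(5+1)^(5−1) = 1·1296 = 1296 [KW]
Check (3,2,3,4,3) → sorted (2,3,3,3,4): b_1=2>1, not a PF.
5^5 − 1296 = 3125 − 1296 = 1829

1829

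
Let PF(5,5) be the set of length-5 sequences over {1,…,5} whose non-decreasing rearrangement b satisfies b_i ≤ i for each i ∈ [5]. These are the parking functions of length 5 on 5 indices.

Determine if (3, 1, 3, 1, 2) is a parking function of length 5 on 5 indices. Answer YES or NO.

YES

Sorted: b = (1, 1, 2, 3, 3).
  b_1=1 ≤ 1
  b_2=1 ≤ 2
  b_3=2 ≤ 3
  b_4=3 ≤ 4
  b_5=3 ≤ 5
All bounds hold ⇒ YES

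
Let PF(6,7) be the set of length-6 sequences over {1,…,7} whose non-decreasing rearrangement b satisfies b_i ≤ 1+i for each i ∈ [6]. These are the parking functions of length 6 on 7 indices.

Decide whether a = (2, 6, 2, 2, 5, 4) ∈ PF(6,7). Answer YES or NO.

YES

Rearranged: b = (2, 2, 2, 4, 5, 6).
  b_1=2 ≤ 2
  b_2=2 ≤ 3
  b_3=2 ≤ 4
  b_4=4 ≤ 5
  b_5=5 ≤ 6
  b_6=6 ≤ 7
All bounds hold ⇒ YES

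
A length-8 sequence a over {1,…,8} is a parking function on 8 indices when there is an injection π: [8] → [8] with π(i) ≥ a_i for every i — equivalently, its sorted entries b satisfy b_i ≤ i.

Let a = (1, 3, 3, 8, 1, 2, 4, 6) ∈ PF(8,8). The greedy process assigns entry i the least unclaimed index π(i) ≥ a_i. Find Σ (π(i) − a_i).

Σπ = 36 ({1..8} each once); Σa = 1+3+3+8+1+2+4+6 = 28; disp = 36−28 = 8.

8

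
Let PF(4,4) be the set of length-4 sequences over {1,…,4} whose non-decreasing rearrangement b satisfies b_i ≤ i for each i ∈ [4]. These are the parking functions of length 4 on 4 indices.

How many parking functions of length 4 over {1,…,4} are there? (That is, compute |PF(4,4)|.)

125

|PF(4,4)| = 1·5^3 = 1 · 125 = 125
One tuple (2,4,3,1) → sorted (1,2,3,4): b_i ≤ i ∀i, a PF.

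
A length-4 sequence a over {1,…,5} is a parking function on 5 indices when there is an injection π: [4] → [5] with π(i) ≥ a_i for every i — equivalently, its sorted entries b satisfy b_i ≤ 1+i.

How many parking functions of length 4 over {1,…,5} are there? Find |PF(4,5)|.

432

|PF(4,5)| = 2·6^3 = 2·216 = 432 (Pollak)
Check (1,3,4,2) → sorted (1,2,3,4): b_i ≤ 1+i ∀i, a PF.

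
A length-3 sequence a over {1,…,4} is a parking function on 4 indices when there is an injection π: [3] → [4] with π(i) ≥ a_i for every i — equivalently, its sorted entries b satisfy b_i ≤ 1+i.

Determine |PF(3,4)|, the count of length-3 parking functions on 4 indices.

|PF(3,4)| = (5−3)·5^(3−1) = 2·25 = 50
E.g. (3,3,2) → sorted (2,3,3): b_i ≤ 1+i ∀i, a PF.

50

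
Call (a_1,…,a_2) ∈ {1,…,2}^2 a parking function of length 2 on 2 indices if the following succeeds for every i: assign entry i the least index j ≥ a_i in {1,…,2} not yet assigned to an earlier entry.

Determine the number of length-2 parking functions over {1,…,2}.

3

#PF = 1·3^1 = 1·3 = 3 (Pollak)
Example (1,2) → sorted (1,2): b_i ≤ i ∀i, a PF.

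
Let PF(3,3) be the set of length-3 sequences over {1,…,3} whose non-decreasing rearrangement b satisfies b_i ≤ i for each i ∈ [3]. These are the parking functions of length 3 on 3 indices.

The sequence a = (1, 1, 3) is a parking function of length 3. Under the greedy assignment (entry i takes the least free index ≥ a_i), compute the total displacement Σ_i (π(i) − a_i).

1

Σπ = 3·4/2 = 6 (π permutes [3]); Σa = 1+1+3 = 5; disp = 6−5 = 1.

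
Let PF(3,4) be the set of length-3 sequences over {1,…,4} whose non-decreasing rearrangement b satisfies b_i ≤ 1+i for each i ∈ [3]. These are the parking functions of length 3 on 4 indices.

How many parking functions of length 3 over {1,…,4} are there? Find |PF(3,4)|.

50

|PF(3,4)| = (5−3)·5^(3−1) = 2·25 = 50
Check (4,2,3) → sorted (2,3,4): b_i ≤ 1+i ∀i, a PF.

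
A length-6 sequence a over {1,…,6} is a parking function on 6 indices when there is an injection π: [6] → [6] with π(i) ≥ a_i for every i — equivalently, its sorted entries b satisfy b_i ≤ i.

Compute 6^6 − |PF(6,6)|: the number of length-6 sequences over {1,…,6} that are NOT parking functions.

Count = 1·7^5 = 1 · 16807 = 16807 (Pollak)
Example (4,4,3,5,6,3) → sorted (3,3,4,4,5,6): b_1=3>1, not a PF.
Total 46656; non-PF = 46656−16807 = 29849

29849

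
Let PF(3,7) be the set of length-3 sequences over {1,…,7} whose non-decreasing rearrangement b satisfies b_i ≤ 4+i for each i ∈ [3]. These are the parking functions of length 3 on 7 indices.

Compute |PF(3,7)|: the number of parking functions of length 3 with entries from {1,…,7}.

|PF| = (7−3+1)·(7+1)^(3−1) = 5 · 64 = 320 (Konheim–Weiss)
One tuple (2,6,2) → sorted (2,2,6): b_i ≤ 4+i ∀i, a PF.

320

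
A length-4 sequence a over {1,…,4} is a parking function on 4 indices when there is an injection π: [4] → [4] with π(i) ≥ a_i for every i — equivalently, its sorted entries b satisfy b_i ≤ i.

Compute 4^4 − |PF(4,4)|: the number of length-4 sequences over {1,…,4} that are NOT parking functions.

131

|PF| = 1·5^3 = 1·125 = 125 (Pollak)
One tuple (3,3,2,3) → sorted (2,3,3,3): b_1=2>1, not a PF.
Total 256; non-PF = 256−125 = 131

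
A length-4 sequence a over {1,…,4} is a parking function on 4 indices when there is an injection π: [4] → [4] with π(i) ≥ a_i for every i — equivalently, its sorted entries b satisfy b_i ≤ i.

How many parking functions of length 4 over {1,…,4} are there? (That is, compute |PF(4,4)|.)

125

|PF(4,4)| = 1·5^3 = 1×125 = 125 (Pollak)
Example (2,1,2,2) → sorted (1,2,2,2): b_i ≤ i ∀i, a PF.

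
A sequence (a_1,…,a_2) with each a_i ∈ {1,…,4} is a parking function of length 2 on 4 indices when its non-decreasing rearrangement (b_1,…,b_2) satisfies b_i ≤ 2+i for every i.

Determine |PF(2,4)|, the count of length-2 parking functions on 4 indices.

#PF = 3·5^1 = 3 · 5 = 15
Check (3,1) → sorted (1,3): b_i ≤ 2+i ∀i, a PF.

15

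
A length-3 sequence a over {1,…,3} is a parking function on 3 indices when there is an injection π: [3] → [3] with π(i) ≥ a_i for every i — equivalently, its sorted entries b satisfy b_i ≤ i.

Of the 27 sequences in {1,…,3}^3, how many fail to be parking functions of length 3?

Count = (4−3)·4^(3−1) = 1 · 16 = 16
One tuple (2,3,3) → sorted (2,3,3): b_1=2>1, not a PF.
Total 27; non-PF = 27−16 = 11

11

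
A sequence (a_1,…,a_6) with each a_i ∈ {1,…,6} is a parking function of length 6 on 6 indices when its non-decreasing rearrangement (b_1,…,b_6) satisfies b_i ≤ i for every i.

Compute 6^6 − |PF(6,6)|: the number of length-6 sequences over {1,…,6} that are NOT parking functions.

29849

Count = (7−6)·7^(6−1) = 1·16807 = 16807
Example (5,5,2,6,1,5) → sorted (1,2,5,5,5,6): b_3=5>3, not a PF.
So 46656 − 16807 = 29849 fail.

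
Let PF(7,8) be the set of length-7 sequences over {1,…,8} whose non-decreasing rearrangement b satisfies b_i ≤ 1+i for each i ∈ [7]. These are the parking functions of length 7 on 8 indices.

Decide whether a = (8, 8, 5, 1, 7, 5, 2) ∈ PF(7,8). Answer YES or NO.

Sorted: b = (1, 2, 5, 5, 7, 8, 8).
  b_1=1 ≤ 2
  b_2=2 ≤ 3
  b_3=5 > 4
  fails at i=3 ⇒ NO

NO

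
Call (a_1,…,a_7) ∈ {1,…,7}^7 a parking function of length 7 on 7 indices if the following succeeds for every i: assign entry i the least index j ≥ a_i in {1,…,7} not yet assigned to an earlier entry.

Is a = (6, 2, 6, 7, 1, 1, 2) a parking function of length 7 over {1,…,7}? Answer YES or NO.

Rearranged: b = (1, 1, 2, 2, 6, 6, 7).
  b_1=1 ≤ 1
  b_2=1 ≤ 2
  b_3=2 ≤ 3
  b_4=2 ≤ 4
  b_5=6 > 5
  fails at i=5 ⇒ NO

NO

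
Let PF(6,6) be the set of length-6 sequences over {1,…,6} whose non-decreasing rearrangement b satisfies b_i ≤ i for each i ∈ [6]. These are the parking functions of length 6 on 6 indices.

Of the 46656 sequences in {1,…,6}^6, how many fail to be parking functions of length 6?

|PF| = (7−6)·7^(6−1) = 1 · 16807 = 16807 (Konheim–Weiss)
One tuple (2,6,6,4,6,6) → sorted (2,4,6,6,6,6): b_1=2>1, not a PF.
So 46656 − 16807 = 29849 fail.

29849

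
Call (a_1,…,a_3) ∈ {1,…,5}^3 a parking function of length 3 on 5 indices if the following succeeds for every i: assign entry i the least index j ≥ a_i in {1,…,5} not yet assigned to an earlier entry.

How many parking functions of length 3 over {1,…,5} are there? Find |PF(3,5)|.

108

#PF = (6−3)·6^(3−1) = 3×36 = 108
One tuple (3,1,2) → sorted (1,2,3): b_i ≤ 2+i ∀i, a PF.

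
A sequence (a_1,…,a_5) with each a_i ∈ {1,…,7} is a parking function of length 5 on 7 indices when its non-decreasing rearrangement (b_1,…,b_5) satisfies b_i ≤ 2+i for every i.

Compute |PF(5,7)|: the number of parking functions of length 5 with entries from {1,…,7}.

Count = 3·8^4 = 3·4096 = 12288 [KW]
E.g. (4,5,1,5,3) → sorted (1,3,4,5,5): b_i ≤ 2+i ∀i, a PF.

12288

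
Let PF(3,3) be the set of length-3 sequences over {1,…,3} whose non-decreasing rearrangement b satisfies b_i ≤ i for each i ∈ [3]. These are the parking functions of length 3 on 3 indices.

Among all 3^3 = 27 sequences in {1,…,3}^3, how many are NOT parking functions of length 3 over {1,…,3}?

11

#PF = (4−3)·4^(3−1) = 1 · 16 = 16 (Pollak)
Example (2,2,3) → sorted (2,2,3): b_1=2>1, not a PF.
Total 27; non-PF = 27−16 = 11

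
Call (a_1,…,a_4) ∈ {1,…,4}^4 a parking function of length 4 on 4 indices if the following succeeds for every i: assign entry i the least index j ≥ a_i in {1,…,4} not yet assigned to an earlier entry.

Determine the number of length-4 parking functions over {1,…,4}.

#PF = 1·5^3 = 1×125 = 125 (Konheim–Weiss)
One tuple (4,3,2,1) → sorted (1,2,3,4): b_i ≤ i ∀i, a PF.

125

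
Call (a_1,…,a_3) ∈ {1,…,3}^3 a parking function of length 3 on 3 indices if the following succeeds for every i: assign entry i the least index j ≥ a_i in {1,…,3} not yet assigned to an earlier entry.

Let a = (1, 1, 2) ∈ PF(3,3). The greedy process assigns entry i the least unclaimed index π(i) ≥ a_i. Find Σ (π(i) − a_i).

Σπ = 3·4/2 = 6 (π permutes [3]); Σa = 1+1+2 = 4; disp = 6−4 = 2.

2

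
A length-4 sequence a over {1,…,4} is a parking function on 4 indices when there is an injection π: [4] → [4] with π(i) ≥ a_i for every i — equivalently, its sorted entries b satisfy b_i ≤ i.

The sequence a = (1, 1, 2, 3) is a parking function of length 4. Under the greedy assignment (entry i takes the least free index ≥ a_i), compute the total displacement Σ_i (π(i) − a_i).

3

Σπ = 4·5/2 = 10 (π permutes [4]); Σa = 1+1+2+3 = 7; disp = 10−7 = 3.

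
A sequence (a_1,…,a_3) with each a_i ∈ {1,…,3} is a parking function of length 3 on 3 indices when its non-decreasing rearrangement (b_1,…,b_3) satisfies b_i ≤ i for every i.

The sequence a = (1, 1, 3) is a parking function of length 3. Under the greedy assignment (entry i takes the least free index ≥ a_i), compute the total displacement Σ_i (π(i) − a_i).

Σπ = 3·4/2 = 6 (π permutes [3]); Σa = 1+1+3 = 5; disp = 6−5 = 1.

1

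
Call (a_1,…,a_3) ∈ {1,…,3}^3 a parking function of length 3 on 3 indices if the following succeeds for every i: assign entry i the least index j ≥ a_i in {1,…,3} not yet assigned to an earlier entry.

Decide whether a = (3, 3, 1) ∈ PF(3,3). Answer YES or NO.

Rearranged: b = (1, 3, 3).
  b_1=1 ≤ 1
  b_2=3 > 2
  fails at i=2 ⇒ NO

NO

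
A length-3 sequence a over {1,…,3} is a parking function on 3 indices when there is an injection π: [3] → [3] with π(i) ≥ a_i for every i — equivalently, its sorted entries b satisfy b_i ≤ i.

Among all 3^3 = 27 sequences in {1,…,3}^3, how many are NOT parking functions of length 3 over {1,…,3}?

11

|PF| = (4−3)·4^(3−1) = 1×16 = 16 [KW]
One tuple (3,3,2) → sorted (2,3,3): b_1=2>1, not a PF.
So 27 − 16 = 11 fail.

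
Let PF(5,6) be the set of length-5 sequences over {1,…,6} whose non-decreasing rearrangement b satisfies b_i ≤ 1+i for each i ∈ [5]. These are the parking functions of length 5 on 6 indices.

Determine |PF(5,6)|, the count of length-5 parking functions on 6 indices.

Count = (6+1−5)·(6+1)^{5−1} = 2 · 2401 = 4802 [KW]
E.g. (2,3,1,3,5) → sorted (1,2,3,3,5): b_i ≤ 1+i ∀i, a PF.

4802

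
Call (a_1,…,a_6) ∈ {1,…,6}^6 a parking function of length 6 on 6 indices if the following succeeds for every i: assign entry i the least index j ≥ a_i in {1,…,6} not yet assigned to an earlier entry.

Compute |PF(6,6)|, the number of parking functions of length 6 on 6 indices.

|PF| = (7−6)·7^(6−1) = 1×16807 = 16807
Check (2,6,1,1,2,3) → sorted (1,1,2,2,3,6): b_i ≤ i ∀i, a PF.

16807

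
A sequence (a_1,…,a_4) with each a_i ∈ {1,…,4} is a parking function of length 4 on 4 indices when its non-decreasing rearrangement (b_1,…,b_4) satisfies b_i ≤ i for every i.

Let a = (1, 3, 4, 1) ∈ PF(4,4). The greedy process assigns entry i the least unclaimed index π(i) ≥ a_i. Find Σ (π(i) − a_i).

Σπ = 4·5/2 = 10 (π permutes [4]); Σa = 1+3+4+1 = 9; disp = 10−9 = 1.

1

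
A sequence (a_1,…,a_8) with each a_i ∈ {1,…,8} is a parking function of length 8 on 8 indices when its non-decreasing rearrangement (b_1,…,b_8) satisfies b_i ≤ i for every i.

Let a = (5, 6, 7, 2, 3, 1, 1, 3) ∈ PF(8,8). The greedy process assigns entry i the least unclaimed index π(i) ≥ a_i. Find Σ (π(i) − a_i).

8

Σπ = 36 ({1..8} each once); Σa = 5+6+7+2+3+1+1+3 = 28; disp = 36−28 = 8.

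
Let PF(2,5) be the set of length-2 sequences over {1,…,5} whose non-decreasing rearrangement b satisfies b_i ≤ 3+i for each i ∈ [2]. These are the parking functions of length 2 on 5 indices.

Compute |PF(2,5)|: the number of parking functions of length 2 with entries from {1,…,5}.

|PF(2,5)| = (5+1−2)·(5+1)^{2−1} = 4·6 = 24 (Pollak)
One tuple (4,1) → sorted (1,4): b_i ≤ 3+i ∀i, a PF.

24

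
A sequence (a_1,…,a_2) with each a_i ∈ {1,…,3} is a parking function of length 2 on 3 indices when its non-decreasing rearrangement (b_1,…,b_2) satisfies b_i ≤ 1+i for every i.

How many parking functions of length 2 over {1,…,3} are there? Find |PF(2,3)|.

8

|PF(2,3)| = (4−2)·4^(2−1) = 2×4 = 8
E.g. (2,1) → sorted (1,2): b_i ≤ 1+i ∀i, a PF.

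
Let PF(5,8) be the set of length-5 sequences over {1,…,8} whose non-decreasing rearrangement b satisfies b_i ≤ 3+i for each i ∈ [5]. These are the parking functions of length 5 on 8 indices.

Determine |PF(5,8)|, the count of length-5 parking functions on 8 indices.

Count = (9−5)·9^(5−1) = 4 · 6561 = 26244 (Pollak)
Check (4,2,8,7,3) → sorted (2,3,4,7,8): b_i ≤ 3+i ∀i, a PF.

26244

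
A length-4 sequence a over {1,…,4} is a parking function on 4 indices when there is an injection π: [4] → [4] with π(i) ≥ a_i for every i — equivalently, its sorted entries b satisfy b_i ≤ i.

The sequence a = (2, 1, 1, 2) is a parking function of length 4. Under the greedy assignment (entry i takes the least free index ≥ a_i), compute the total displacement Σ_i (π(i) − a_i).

4

Σπ = 10 ({1..4} each once); Σa = 2+1+1+2 = 6; disp = 10−6 = 4.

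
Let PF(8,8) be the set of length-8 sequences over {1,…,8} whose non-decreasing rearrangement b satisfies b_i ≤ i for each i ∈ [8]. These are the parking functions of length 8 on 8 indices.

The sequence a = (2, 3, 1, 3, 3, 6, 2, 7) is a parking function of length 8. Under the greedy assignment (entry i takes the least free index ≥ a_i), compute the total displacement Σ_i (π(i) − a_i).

Σπ = 8·9/2 = 36 (π permutes [8]); Σa = 2+3+1+3+3+6+2+7 = 27; disp = 36−27 = 9.

9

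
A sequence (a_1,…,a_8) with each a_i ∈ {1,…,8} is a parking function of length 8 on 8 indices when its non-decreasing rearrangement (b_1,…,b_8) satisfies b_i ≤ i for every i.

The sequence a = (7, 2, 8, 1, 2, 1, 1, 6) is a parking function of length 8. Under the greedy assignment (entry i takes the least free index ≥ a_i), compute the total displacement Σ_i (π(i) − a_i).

8

Σπ = 36 ({1..8} each once); Σa = 7+2+8+1+2+1+1+6 = 28; disp = 36−28 = 8.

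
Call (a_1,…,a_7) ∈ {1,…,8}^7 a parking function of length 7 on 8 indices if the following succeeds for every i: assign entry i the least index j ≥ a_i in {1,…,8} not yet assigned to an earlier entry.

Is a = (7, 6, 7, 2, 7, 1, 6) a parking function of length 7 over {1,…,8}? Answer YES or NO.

NO

Order a: b = (1, 2, 6, 6, 7, 7, 7).
  b_1=1 ≤ 2
  b_2=2 ≤ 3
  b_3=6 > 4
  fails at i=3 ⇒ NO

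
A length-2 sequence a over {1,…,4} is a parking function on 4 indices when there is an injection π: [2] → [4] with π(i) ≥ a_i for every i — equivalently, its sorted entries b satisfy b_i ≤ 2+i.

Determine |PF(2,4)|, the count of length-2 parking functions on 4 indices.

15

#PF = (4−2+1)·(4+1)^(2−1) = 3×5 = 15 [KW]
Check (1,3) → sorted (1,3): b_i ≤ 2+i ∀i, a PF.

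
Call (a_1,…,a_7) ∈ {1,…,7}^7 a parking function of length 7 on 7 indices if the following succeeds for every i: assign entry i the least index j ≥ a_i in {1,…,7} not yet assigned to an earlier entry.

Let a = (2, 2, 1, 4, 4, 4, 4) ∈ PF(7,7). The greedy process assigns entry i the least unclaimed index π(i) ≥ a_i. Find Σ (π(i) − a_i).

7

Σπ = 28 ({1..7} each once); Σa = 2+2+1+4+4+4+4 = 21; disp = 28−21 = 7.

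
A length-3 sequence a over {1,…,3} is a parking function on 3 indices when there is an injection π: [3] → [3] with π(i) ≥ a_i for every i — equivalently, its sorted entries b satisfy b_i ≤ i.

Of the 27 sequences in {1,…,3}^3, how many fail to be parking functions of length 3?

11

|PF(3,3)| = (3+1−3)·(3+1)^{3−1} = 1 · 16 = 16 (Pollak)
One tuple (2,3,3) → sorted (2,3,3): b_1=2>1, not a PF.
3^3 − 16 = 27 − 16 = 11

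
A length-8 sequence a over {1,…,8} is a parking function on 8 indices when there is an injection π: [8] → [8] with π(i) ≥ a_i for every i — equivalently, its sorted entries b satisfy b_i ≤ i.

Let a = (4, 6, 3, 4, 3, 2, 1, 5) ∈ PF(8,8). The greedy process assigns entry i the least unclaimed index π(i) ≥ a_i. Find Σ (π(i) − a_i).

Σπ = 36 ({1..8} each once); Σa = 4+6+3+4+3+2+1+5 = 28; disp = 36−28 = 8.

8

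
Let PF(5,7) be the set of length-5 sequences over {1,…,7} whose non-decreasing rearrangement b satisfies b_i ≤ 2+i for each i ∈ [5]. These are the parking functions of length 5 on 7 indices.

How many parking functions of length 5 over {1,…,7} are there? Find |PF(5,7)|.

12288

Count = (7−5+1)·(7+1)^(5−1) = 3·4096 = 12288 (Konheim–Weiss)
E.g. (7,3,2,5,1) → sorted (1,2,3,5,7): b_i ≤ 2+i ∀i, a PF.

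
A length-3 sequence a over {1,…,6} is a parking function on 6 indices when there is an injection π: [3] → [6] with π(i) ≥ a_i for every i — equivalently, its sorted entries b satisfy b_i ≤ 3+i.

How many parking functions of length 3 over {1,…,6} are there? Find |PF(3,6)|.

|PF| = (7−3)·7^(3−1) = 4 · 49 = 196 (Pollak)
One tuple (5,1,5) → sorted (1,5,5): b_i ≤ 3+i ∀i, a PF.

196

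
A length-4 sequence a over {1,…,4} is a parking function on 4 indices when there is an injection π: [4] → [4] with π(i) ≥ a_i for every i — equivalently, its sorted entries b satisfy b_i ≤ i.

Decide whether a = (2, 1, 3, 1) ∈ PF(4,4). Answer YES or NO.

Rearranged: b = (1, 1, 2, 3).
  b_1=1 ≤ 1
  b_2=1 ≤ 2
  b_3=2 ≤ 3
  b_4=3 ≤ 4
All bounds hold ⇒ YES

YES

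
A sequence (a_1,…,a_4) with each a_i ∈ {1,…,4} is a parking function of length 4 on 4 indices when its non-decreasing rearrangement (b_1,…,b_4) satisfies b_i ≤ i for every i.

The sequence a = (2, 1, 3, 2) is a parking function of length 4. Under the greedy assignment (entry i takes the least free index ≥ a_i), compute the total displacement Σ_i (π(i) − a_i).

2

Σπ = 10 ({1..4} each once); Σa = 2+1+3+2 = 8; disp = 10−8 = 2.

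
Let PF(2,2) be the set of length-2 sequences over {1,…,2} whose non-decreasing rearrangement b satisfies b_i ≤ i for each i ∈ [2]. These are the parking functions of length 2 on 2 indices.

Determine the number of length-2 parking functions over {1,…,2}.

Count = (2−2+1)·(2+1)^(2−1) = 1·3 = 3
E.g. (1,1) → sorted (1,1): b_i ≤ i ∀i, a PF.

3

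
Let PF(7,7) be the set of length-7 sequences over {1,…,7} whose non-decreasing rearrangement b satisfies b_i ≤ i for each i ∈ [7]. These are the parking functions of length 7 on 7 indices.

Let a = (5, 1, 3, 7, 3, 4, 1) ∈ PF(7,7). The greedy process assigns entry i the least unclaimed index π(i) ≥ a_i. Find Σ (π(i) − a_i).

4

Σπ(i) = 1+…+7 = 28; Σa = 5+1+3+7+3+4+1 = 24; disp = 28−24 = 4.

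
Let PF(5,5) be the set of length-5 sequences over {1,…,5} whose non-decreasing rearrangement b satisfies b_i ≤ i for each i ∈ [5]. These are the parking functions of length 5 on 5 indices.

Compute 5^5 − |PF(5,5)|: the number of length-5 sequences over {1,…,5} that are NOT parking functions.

1829

|PF| = (5−5+1)·(5+1)^(5−1) = 1·1296 = 1296 (Pollak)
One tuple (3,2,5,5,3) → sorted (2,3,3,5,5): b_1=2>1, not a PF.
So 3125 − 1296 = 1829 fail.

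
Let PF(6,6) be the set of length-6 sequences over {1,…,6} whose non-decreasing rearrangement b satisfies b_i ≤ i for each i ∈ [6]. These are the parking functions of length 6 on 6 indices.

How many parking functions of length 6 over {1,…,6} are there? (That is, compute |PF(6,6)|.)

Count = (7−6)·7^(6−1) = 1·16807 = 16807 [KW]
E.g. (2,1,6,3,5,3) → sorted (1,2,3,3,5,6): b_i ≤ i ∀i, a PF.

16807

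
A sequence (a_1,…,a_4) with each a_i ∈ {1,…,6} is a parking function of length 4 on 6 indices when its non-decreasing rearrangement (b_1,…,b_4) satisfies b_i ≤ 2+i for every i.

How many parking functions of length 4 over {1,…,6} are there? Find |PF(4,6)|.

1029

Count = (6−4+1)·(6+1)^(4−1) = 3·343 = 1029 (Pollak)
Example (1,2,6,3) → sorted (1,2,3,6): b_i ≤ 2+i ∀i, a PF.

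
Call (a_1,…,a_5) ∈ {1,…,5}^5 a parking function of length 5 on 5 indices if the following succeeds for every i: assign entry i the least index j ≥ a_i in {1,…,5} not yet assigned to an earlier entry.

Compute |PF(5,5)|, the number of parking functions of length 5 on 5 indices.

1296

|PF(5,5)| = (6−5)·6^(5−1) = 1 · 1296 = 1296 [KW]
E.g. (1,4,1,1,5) → sorted (1,1,1,4,5): b_i ≤ i ∀i, a PF.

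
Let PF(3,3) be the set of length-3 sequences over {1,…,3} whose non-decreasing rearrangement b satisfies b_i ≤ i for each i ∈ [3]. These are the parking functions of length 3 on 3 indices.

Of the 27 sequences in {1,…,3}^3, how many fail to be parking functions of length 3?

#PF = (4−3)·4^(3−1) = 1·16 = 16
Check (2,2,2) → sorted (2,2,2): b_1=2>1, not a PF.
3^3 − 16 = 27 − 16 = 11

11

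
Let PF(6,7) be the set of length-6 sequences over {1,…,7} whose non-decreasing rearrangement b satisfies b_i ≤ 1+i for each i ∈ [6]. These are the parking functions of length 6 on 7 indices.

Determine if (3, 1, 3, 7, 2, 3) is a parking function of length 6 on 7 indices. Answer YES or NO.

Rearranged: b = (1, 2, 3, 3, 3, 7).
  b_1=1 ≤ 2
  b_2=2 ≤ 3
  b_3=3 ≤ 4
  b_4=3 ≤ 5
  b_5=3 ≤ 6
  b_6=7 ≤ 7
All bounds hold ⇒ YES

YES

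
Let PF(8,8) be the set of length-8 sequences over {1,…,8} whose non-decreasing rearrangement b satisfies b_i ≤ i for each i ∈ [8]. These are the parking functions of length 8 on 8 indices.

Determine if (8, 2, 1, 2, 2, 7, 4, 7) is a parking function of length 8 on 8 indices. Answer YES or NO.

Sorted: b = (1, 2, 2, 2, 4, 7, 7, 8).
  b_1=1 ≤ 1
  b_2=2 ≤ 2
  b_3=2 ≤ 3
  b_4=2 ≤ 4
  b_5=4 ≤ 5
  b_6=7 > 6
  fails at i=6 ⇒ NO

NO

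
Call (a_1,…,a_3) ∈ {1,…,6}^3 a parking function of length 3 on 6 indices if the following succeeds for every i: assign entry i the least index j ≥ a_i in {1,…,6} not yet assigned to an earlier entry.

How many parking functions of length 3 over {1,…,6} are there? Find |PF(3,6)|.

196

Count = 4·7^2 = 4 · 49 = 196
E.g. (1,6,5) → sorted (1,5,6): b_i ≤ 3+i ∀i, a PF.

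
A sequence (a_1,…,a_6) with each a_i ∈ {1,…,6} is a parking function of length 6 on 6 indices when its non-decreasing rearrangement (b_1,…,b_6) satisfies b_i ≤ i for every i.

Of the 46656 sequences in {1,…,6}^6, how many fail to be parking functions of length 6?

29849

Count = (6−6+1)·(6+1)^(6−1) = 1 · 16807 = 16807 (Konheim–Weiss)
E.g. (5,6,5,1,5,1) → sorted (1,1,5,5,5,6): b_3=5>3, not a PF.
6^6 − 16807 = 46656 − 16807 = 29849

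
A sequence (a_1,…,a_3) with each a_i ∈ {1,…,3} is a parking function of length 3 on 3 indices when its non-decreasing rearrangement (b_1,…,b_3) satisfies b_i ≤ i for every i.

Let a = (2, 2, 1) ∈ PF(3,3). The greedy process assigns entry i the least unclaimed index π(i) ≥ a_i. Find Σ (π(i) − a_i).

1

Σπ(i) = 1+…+3 = 6; Σa = 2+2+1 = 5; disp = 6−5 = 1.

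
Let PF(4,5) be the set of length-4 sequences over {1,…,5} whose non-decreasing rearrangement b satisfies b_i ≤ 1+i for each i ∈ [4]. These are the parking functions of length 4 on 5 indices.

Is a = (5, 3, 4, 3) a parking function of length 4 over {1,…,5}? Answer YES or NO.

NO

Rearranged: b = (3, 3, 4, 5).
  b_1=3 > 2
  fails at i=1 ⇒ NO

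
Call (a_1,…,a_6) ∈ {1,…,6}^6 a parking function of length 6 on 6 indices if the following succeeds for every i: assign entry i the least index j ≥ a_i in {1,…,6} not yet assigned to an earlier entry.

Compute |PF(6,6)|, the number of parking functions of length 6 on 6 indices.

|PF(6,6)| = (6+1−6)·(6+1)^{6−1} = 1×16807 = 16807 (Konheim–Weiss)
One tuple (3,1,6,2,3,4) → sorted (1,2,3,3,4,6): b_i ≤ i ∀i, a PF.

16807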